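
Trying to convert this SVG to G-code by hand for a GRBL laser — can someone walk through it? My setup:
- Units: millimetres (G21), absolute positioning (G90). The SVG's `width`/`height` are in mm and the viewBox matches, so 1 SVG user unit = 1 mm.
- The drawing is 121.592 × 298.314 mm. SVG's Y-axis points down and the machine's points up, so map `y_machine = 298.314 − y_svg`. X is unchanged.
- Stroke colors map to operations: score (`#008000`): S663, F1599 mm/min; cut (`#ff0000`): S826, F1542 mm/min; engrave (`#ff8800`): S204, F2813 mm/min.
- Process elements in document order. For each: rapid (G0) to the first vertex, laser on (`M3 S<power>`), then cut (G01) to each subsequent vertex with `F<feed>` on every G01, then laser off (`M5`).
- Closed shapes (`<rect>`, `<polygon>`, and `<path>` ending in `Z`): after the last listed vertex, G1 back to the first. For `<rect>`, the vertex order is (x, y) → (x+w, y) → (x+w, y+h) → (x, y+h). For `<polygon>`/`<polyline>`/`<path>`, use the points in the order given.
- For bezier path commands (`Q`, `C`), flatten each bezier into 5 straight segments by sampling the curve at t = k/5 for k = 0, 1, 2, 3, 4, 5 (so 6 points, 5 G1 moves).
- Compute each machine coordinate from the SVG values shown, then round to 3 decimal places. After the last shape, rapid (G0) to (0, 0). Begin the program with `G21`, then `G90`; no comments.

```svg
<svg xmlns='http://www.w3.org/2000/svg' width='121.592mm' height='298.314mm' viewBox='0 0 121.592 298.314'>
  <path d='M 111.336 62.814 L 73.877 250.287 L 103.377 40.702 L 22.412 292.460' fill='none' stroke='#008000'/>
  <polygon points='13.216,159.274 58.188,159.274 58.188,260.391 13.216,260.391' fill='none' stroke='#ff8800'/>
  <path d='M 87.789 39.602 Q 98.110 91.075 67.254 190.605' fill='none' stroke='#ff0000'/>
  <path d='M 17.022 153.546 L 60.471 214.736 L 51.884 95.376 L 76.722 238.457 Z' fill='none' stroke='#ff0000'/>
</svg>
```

1 u = 1 mm; y_m = 298.314 − y.

[1] `<path>` open polyline, #008000→score S663 F1599: (111.336,235.500) → (73.877,48.027) → (103.377,257.612) → (22.412,5.854)

[2] `<polygon>` rectangle, #ff8800→engrave S204 F2813: (13.216,139.040) → (58.188,139.040) → (58.188,37.923) → (13.216,37.923) → (13.216,139.040) (closed)

[3] `<path>` quadratic bezier, #ff0000→cut S826 F1542: (87.789,258.712) → (90.270,236.201) → (89.457,209.844) → (85.350,179.644) → (77.949,145.599) → (67.254,107.709)

[4] `<path>` closed polygon, #ff0000→cut S826 F1542: (17.022,144.768) → (60.471,83.578) → (51.884,202.938) → (76.722,59.857) → (17.022,144.768) (closed)

G21
G90
G0 X111.336 Y235.500
M3 S663
G01 X73.877 Y48.027 F1599
G01 X103.377 Y257.612 F1599
G01 X22.412 Y5.854 F1599
M5
G0 X13.216 Y139.040
M3 S204
G01 X58.188 Y139.040 F2813
G01 X58.188 Y37.923 F2813
G01 X13.216 Y37.923 F2813
G01 X13.216 Y139.040 F2813
M5
G0 X87.789 Y258.712
M3 S826
G01 X90.270 Y236.201 F1542
G01 X89.457 Y209.844 F1542
G01 X85.350 Y179.644 F1542
G01 X77.949 Y145.599 F1542
G01 X67.254 Y107.709 F1542
M5
G0 X17.022 Y144.768
M3 S826
G01 X60.471 Y83.578 F1542
G01 X51.884 Y202.938 F1542
G01 X76.722 Y59.857 F1542
G01 X17.022 Y144.768 F1542
M5
G0 X0.000 Y0.000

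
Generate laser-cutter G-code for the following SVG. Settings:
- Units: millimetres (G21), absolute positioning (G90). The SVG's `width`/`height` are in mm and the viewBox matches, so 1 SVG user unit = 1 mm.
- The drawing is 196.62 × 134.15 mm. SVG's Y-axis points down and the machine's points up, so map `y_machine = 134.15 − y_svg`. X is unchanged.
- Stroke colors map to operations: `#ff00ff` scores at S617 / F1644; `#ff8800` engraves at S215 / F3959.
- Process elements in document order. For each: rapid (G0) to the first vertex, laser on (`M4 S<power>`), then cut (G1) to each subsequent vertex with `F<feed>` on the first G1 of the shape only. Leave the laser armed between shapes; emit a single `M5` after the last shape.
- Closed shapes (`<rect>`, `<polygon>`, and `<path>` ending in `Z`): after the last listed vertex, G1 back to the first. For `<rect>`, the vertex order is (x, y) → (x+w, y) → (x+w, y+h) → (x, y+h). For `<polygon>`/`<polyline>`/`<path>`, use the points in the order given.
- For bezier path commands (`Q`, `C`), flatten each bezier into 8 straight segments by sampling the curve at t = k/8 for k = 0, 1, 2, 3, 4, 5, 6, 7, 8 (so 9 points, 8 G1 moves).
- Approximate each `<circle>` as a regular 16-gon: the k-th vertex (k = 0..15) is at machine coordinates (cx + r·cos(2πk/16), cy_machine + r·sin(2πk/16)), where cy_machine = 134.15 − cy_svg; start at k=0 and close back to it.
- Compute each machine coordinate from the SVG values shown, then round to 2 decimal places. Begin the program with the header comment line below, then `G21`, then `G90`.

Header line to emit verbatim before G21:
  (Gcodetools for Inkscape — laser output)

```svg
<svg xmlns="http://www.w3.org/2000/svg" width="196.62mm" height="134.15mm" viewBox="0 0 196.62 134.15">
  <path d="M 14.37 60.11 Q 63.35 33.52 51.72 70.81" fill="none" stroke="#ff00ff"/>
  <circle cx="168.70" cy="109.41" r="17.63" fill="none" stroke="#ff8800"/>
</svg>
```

viewBox `0 0 196.62 134.15` with mm width/height → 1 unit = 1 mm. Flip: y_m = 134.15 − y_svg.

**Shape 1** — `<path>` quadratic bezier, stroke `#ff00ff` → score (S617, F1644). Control points (SVG): P0=(14.37,60.11), P1=(63.35,33.52), P2=(51.72,70.81); sampled at t=k/8. Machine vertices: (14.37,74.04) → (25.67,79.69) → (35.07,83.34) → (42.58,85.00) → (48.20,84.66) → (51.92,82.32) → (53.75,77.99) → (53.68,71.66) → (51.72,63.34). Open path.

**Shape 2** — `<circle>` circle, stroke `#ff8800` → engrave (S215, F3959). Machine vertices: (186.33,24.74) → (184.99,31.49) → (181.17,37.21) → (175.45,41.03) → (168.70,42.37) → (161.95,41.03) → (156.23,37.21) → (152.41,31.49) → (151.07,24.74) → (152.41,17.99) → (156.23,12.27) → (161.95,8.45) → (168.70,7.11) → (175.45,8.45) → (181.17,12.27) → (184.99,17.99) → (186.33,24.74). Closed: final G1 returns to the first vertex.

(Gcodetools for Inkscape — laser output)
G21
G90
G0 X14.37 Y74.04
M4 S617
G1 X25.67 Y79.69 F1644
G1 X35.07 Y83.34
G1 X42.58 Y85.00
G1 X48.20 Y84.66
G1 X51.92 Y82.32
G1 X53.75 Y77.99
G1 X53.68 Y71.66
G1 X51.72 Y63.34
G0 X186.33 Y24.74
M4 S215
G1 X184.99 Y31.49 F3959
G1 X181.17 Y37.21
G1 X175.45 Y41.03
G1 X168.70 Y42.37
G1 X161.95 Y41.03
G1 X156.23 Y37.21
G1 X152.41 Y31.49
G1 X151.07 Y24.74
G1 X152.41 Y17.99
G1 X156.23 Y12.27
G1 X161.95 Y8.45
G1 X168.70 Y7.11
G1 X175.45 Y8.45
G1 X181.17 Y12.27
G1 X184.99 Y17.99
G1 X186.33 Y24.74
M5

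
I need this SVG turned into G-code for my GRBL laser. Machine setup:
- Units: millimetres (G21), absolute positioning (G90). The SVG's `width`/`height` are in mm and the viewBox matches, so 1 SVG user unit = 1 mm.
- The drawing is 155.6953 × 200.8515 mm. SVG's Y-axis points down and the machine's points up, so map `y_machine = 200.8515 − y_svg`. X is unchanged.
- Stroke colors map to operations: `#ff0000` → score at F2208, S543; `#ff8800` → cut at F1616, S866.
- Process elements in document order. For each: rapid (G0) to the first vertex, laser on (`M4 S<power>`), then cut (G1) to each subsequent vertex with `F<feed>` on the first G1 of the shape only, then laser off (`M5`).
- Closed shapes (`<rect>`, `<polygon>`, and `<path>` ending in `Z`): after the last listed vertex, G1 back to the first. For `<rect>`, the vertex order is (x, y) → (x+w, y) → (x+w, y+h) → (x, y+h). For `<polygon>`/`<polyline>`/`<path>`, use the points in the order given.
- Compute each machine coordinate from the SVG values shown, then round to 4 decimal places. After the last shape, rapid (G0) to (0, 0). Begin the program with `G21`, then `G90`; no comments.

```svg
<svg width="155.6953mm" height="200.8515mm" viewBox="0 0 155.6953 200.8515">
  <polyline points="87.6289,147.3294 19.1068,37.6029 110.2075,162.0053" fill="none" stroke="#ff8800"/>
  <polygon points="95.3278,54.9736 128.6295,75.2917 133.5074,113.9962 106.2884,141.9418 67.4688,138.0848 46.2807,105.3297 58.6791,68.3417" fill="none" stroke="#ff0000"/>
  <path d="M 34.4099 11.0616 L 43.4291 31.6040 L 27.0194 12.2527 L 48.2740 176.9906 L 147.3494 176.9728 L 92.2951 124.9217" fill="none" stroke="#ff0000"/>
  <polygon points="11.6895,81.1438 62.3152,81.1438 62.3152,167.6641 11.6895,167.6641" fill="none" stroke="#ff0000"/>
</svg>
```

G21
G90
G0 X87.6289 Y53.5221
M4 S866
G1 X19.1068 Y163.2486 F1616
G1 X110.2075 Y38.8462
M5
G0 X95.3278 Y145.8779
M4 S543
G1 X128.6295 Y125.5598 F2208
G1 X133.5074 Y86.8553
G1 X106.2884 Y58.9097
G1 X67.4688 Y62.7667
G1 X46.2807 Y95.5218
G1 X58.6791 Y132.5098
G1 X95.3278 Y145.8779
M5
G0 X34.4099 Y189.7899
M4 S543
G1 X43.4291 Y169.2475 F2208
G1 X27.0194 Y188.5988
G1 X48.2740 Y23.8609
G1 X147.3494 Y23.8787
G1 X92.2951 Y75.9298
M5
G0 X11.6895 Y119.7077
M4 S543
G1 X62.3152 Y119.7077 F2208
G1 X62.3152 Y33.1874
G1 X11.6895 Y33.1874
G1 X11.6895 Y119.7077
M5
G0 X0.0000 Y0.0000

1 u = 1 mm; y_m = 200.8515 − y.

[1] `<polyline>` open polyline, #ff8800→cut S866 F1616: (87.6289,53.5221) → (19.1068,163.2486) → (110.2075,38.8462)

[2] `<polygon>` regular polygon, #ff0000→score S543 F2208: (95.3278,145.8779) → (128.6295,125.5598) → (133.5074,86.8553) → (106.2884,58.9097) → (67.4688,62.7667) → (46.2807,95.5218) → (58.6791,132.5098) → (95.3278,145.8779) (closed)

[3] `<path>` open polyline, #ff0000→score S543 F2208: (34.4099,189.7899) → (43.4291,169.2475) → (27.0194,188.5988) → (48.2740,23.8609) → (147.3494,23.8787) → (92.2951,75.9298)

[4] `<polygon>` rectangle, #ff0000→score S543 F2208: (11.6895,119.7077) → (62.3152,119.7077) → (62.3152,33.1874) → (11.6895,33.1874) → (11.6895,119.7077) (closed)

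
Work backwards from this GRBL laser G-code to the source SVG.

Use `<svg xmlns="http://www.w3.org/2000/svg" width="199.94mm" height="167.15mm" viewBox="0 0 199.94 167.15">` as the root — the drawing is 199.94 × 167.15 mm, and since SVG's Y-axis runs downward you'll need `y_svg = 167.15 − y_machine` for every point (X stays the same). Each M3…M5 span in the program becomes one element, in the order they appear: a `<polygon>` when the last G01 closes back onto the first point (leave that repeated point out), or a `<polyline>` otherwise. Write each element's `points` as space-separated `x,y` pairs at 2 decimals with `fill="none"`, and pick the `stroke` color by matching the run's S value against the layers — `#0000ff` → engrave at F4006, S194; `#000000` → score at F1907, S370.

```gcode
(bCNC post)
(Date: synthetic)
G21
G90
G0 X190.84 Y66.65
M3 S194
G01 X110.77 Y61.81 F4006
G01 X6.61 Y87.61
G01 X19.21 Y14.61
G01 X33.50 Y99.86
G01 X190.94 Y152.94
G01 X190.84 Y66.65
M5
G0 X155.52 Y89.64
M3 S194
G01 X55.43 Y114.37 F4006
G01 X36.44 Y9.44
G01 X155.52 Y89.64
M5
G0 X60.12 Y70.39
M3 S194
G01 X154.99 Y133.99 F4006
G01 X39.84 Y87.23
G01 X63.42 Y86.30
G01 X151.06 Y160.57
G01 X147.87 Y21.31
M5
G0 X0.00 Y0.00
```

<svg xmlns="http://www.w3.org/2000/svg" width="199.94mm" height="167.15mm" viewBox="0 0 199.94 167.15">
  <polygon points="190.84,100.50 110.77,105.34 6.61,79.54 19.21,152.54 33.50,67.29 190.94,14.21" fill="none" stroke="#0000ff"/>
  <polygon points="155.52,77.51 55.43,52.78 36.44,157.71" fill="none" stroke="#0000ff"/>
  <polyline points="60.12,96.76 154.99,33.16 39.84,79.92 63.42,80.85 151.06,6.58 147.87,145.84" fill="none" stroke="#0000ff"/>
</svg>

y_svg = 167.15 − y_m. Every run uses S194, so all elements get stroke `#0000ff` (engrave).

[1] closed run; points: 190.84,100.50 110.77,105.34 6.61,79.54 19.21,152.54 33.50,67.29 190.94,14.21

[2] closed run; points: 155.52,77.51 55.43,52.78 36.44,157.71

[3] open run; points: 60.12,96.76 154.99,33.16 39.84,79.92 63.42,80.85 151.06,6.58 147.87,145.84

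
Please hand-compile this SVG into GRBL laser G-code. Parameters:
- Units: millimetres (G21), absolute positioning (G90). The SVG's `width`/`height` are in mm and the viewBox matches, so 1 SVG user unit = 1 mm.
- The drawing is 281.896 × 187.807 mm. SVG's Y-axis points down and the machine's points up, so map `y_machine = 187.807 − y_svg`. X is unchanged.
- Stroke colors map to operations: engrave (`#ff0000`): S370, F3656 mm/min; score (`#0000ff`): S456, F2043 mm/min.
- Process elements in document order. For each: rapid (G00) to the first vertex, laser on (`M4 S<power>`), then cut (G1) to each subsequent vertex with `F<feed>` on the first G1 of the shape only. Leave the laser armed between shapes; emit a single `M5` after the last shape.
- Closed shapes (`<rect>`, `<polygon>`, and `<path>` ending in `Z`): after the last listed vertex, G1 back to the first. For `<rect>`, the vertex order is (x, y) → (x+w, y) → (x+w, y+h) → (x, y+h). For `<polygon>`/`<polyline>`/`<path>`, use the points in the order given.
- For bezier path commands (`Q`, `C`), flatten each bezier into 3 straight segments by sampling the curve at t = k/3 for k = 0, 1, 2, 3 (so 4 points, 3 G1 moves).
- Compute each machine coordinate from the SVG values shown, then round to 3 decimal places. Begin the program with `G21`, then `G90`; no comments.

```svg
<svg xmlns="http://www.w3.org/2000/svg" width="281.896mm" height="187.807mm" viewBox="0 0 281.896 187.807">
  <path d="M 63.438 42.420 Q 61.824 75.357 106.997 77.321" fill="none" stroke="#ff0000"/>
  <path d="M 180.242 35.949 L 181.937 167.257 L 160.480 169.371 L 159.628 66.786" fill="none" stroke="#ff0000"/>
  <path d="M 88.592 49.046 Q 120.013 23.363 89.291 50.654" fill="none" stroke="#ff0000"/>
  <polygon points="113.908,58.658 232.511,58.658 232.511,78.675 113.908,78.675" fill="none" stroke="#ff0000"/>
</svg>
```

viewBox `0 0 281.896 187.807` with mm width/height → 1 unit = 1 mm. Flip: y_m = 187.807 − y_svg.

**Shape 1** — `<path>` quadratic bezier, stroke `#ff0000` → engrave (S370, F3656). Control points (SVG): P0=(63.438,42.420), P1=(61.824,75.357), P2=(106.997,77.321); sampled at t=k/3. Machine vertices: (63.438,145.387) → (67.561,126.870) → (82.080,115.237) → (106.997,110.486). Open path.

**Shape 2** — `<path>` open polyline, stroke `#ff0000` → engrave (S370, F3656). Machine vertices: (180.242,151.858) → (181.937,20.550) → (160.480,18.436) → (159.628,121.021). Open path.

**Shape 3** — `<path>` quadratic bezier, stroke `#ff0000` → engrave (S370, F3656). Control points (SVG): P0=(88.592,49.046), P1=(120.013,23.363), P2=(89.291,50.654); sampled at t=k/3. Machine vertices: (88.592,138.761) → (102.635,149.997) → (102.868,149.461) → (89.291,137.153). Open path.

**Shape 4** — `<polygon>` rectangle, stroke `#ff0000` → engrave (S370, F3656). Machine vertices: (113.908,129.149) → (232.511,129.149) → (232.511,109.132) → (113.908,109.132) → (113.908,129.149). Closed: final G1 returns to the first vertex.

G21
G90
G00 X63.438 Y145.387
M4 S370
G1 X67.561 Y126.870 F3656
G1 X82.080 Y115.237
G1 X106.997 Y110.486
G00 X180.242 Y151.858
M4 S370
G1 X181.937 Y20.550 F3656
G1 X160.480 Y18.436
G1 X159.628 Y121.021
G00 X88.592 Y138.761
M4 S370
G1 X102.635 Y149.997 F3656
G1 X102.868 Y149.461
G1 X89.291 Y137.153
G00 X113.908 Y129.149
M4 S370
G1 X232.511 Y129.149 F3656
G1 X232.511 Y109.132
G1 X113.908 Y109.132
G1 X113.908 Y129.149
M5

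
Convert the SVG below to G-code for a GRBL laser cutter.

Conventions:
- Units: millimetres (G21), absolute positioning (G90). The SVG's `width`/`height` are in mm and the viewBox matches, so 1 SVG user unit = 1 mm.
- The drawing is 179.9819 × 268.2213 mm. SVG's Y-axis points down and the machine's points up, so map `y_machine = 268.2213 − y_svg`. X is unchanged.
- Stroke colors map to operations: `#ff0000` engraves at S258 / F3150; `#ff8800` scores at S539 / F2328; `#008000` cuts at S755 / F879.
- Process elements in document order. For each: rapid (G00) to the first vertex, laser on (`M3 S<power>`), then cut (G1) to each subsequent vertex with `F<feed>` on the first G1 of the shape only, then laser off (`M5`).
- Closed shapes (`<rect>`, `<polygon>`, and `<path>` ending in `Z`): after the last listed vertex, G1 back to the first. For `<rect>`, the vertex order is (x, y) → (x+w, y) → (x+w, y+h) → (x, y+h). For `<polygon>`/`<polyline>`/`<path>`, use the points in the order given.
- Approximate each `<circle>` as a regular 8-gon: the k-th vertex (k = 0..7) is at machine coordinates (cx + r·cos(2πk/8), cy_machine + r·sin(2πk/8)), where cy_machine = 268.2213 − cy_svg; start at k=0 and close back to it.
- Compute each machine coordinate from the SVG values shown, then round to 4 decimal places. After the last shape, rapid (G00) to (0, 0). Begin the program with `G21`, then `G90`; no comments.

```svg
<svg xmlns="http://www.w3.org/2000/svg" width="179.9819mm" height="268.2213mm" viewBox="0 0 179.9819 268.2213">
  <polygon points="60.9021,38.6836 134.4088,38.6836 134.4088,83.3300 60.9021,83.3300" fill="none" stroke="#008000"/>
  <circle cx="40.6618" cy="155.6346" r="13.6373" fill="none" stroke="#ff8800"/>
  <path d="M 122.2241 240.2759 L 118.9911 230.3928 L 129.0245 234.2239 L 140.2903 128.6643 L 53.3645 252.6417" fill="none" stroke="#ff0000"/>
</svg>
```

G21
G90
G00 X60.9021 Y229.5377
M3 S755
G1 X134.4088 Y229.5377 F879
G1 X134.4088 Y184.8913
G1 X60.9021 Y184.8913
G1 X60.9021 Y229.5377
M5
G00 X54.2991 Y112.5867
M3 S539
G1 X50.3048 Y122.2297 F2328
G1 X40.6618 Y126.2240
G1 X31.0188 Y122.2297
G1 X27.0245 Y112.5867
G1 X31.0188 Y102.9437
G1 X40.6618 Y98.9494
G1 X50.3048 Y102.9437
G1 X54.2991 Y112.5867
M5
G00 X122.2241 Y27.9454
M3 S258
G1 X118.9911 Y37.8285 F3150
G1 X129.0245 Y33.9974
G1 X140.2903 Y139.5570
G1 X53.3645 Y15.5796
M5
G00 X0.0000 Y0.0000

viewBox `0 0 179.9819 268.2213` with mm width/height → 1 unit = 1 mm. Flip: y_m = 268.2213 − y_svg.

**Shape 1** — `<polygon>` rectangle, stroke `#008000` → cut (S755, F879). Machine vertices: (60.9021,229.5377) → (134.4088,229.5377) → (134.4088,184.8913) → (60.9021,184.8913) → (60.9021,229.5377). Closed: final G1 returns to the first vertex.

**Shape 2** — `<circle>` circle, stroke `#ff8800` → score (S539, F2328). Machine vertices: (54.2991,112.5867) → (50.3048,122.2297) → (40.6618,126.2240) → (31.0188,122.2297) → (27.0245,112.5867) → (31.0188,102.9437) → (40.6618,98.9494) → (50.3048,102.9437) → (54.2991,112.5867). Closed: final G1 returns to the first vertex.

**Shape 3** — `<path>` open polyline, stroke `#ff0000` → engrave (S258, F3150). Machine vertices: (122.2241,27.9454) → (118.9911,37.8285) → (129.0245,33.9974) → (140.2903,139.5570) → (53.3645,15.5796). Open path.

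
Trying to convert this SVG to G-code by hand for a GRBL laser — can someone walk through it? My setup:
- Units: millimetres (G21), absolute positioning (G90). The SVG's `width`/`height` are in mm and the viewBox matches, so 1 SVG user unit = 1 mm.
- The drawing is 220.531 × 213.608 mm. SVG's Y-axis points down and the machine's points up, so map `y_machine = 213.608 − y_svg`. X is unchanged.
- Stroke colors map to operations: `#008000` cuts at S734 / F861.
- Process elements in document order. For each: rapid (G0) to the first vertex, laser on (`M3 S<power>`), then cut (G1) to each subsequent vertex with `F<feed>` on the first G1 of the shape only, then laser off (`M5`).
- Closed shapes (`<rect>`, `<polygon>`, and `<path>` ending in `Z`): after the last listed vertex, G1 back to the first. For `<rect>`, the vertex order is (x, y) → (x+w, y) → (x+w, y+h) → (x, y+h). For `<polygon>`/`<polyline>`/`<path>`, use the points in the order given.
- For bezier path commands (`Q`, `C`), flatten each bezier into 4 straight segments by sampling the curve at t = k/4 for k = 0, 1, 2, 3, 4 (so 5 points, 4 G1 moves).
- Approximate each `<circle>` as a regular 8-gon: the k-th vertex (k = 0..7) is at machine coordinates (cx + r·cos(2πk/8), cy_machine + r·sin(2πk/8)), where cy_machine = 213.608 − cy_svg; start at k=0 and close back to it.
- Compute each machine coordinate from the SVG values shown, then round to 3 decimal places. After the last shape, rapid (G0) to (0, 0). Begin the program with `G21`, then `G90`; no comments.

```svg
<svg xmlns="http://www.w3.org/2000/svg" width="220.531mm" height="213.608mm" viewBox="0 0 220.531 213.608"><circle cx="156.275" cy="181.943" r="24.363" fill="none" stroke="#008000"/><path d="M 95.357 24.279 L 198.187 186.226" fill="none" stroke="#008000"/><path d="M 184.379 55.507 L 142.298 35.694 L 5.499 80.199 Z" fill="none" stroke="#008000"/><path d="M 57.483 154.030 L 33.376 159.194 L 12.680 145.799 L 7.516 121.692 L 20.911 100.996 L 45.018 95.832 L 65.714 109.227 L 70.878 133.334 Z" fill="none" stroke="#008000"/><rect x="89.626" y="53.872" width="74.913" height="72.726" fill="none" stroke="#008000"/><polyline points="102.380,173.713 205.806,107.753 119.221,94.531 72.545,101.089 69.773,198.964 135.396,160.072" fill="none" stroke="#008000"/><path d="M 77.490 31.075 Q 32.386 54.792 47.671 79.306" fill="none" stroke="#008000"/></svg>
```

G21
G90
G0 X180.638 Y31.665
M3 S734
G1 X173.502 Y48.892 F861
G1 X156.275 Y56.028
G1 X139.048 Y48.892
G1 X131.912 Y31.665
G1 X139.048 Y14.438
G1 X156.275 Y7.302
G1 X173.502 Y14.438
G1 X180.638 Y31.665
M5
G0 X95.357 Y189.329
M3 S734
G1 X198.187 Y27.382 F861
M5
G0 X184.379 Y158.101
M3 S734
G1 X142.298 Y177.914 F861
G1 X5.499 Y133.409
G1 X184.379 Y158.101
M5
G0 X57.483 Y59.578
M3 S734
G1 X33.376 Y54.414 F861
G1 X12.680 Y67.809
G1 X7.516 Y91.916
G1 X20.911 Y112.612
G1 X45.018 Y117.776
G1 X65.714 Y104.381
G1 X70.878 Y80.274
G1 X57.483 Y59.578
M5
G0 X89.626 Y159.736
M3 S734
G1 X164.539 Y159.736 F861
G1 X164.539 Y87.010
G1 X89.626 Y87.010
G1 X89.626 Y159.736
M5
G0 X102.380 Y39.895
M3 S734
G1 X205.806 Y105.855 F861
G1 X119.221 Y119.077
G1 X72.545 Y112.519
G1 X69.773 Y14.644
G1 X135.396 Y53.536
M5
G0 X77.490 Y182.533
M3 S734
G1 X58.712 Y170.625 F861
G1 X47.483 Y158.617
G1 X43.803 Y146.509
G1 X47.671 Y134.302
M5
G0 X0.000 Y0.000

Since the viewBox matches the mm dimensions, user units are millimetres directly. The only transform is the Y-flip y_m = 213.608 − y_svg.

Shape 1 is a circle drawn with `<circle>`. Its stroke #008000 means cut at S734, F861. After flipping Y the toolpath is (180.638,31.665) → (173.502,48.892) → (156.275,56.028) → (139.048,48.892) → (131.912,31.665) → (139.048,14.438) → (156.275,7.302) → (173.502,14.438) → (180.638,31.665), returning to the start.

Shape 2 is a line segment drawn with `<path>`. Its stroke #008000 means cut at S734, F861. After flipping Y the toolpath is (95.357,189.329) → (198.187,27.382).

Shape 3 is a closed polygon drawn with `<path>`. Its stroke #008000 means cut at S734, F861. After flipping Y the toolpath is (184.379,158.101) → (142.298,177.914) → (5.499,133.409) → (184.379,158.101), returning to the start.

Shape 4 is a regular polygon drawn with `<path>`. Its stroke #008000 means cut at S734, F861. After flipping Y the toolpath is (57.483,59.578) → (33.376,54.414) → (12.680,67.809) → (7.516,91.916) → (20.911,112.612) → (45.018,117.776) → (65.714,104.381) → (70.878,80.274) → (57.483,59.578), returning to the start.

Shape 5 is a rectangle drawn with `<rect>`. Its stroke #008000 means cut at S734, F861. After flipping Y the toolpath is (89.626,159.736) → (164.539,159.736) → (164.539,87.010) → (89.626,87.010) → (89.626,159.736), returning to the start.

Shape 6 is a open polyline drawn with `<polyline>`. Its stroke #008000 means cut at S734, F861. After flipping Y the toolpath is (102.380,39.895) → (205.806,105.855) → (119.221,119.077) → (72.545,112.519) → (69.773,14.644) → (135.396,53.536).

Shape 7 is a quadratic bezier drawn with `<path>`. Its stroke #008000 means cut at S734, F861. After flipping Y the toolpath is (77.490,182.533) → (58.712,170.625) → (47.483,158.617) → (43.803,146.509) → (47.671,134.302).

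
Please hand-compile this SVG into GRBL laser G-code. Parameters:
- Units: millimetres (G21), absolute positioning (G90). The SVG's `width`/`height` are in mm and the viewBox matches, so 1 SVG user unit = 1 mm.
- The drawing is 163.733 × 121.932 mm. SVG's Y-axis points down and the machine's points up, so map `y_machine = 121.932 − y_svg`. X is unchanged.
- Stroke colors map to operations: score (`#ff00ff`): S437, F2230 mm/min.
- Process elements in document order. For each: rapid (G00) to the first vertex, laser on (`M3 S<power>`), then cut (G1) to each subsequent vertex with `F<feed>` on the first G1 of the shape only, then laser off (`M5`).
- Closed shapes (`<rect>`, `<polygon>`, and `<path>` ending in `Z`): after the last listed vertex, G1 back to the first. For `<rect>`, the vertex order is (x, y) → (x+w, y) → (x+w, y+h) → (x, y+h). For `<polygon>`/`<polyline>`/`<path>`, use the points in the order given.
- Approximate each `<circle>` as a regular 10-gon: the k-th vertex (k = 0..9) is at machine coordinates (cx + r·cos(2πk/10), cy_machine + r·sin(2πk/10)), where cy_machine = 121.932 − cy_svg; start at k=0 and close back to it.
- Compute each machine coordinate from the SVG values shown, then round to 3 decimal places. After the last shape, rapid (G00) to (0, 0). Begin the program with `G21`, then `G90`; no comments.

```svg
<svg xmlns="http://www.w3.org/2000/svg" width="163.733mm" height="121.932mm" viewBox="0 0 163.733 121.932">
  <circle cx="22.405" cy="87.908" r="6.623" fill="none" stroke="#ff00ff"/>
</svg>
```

G21
G90
G00 X29.028 Y34.024
M3 S437
G1 X27.763 Y37.917 F2230
G1 X24.452 Y40.323
G1 X20.358 Y40.323
G1 X17.047 Y37.917
G1 X15.782 Y34.024
G1 X17.047 Y30.131
G1 X20.358 Y27.725
G1 X24.452 Y27.725
G1 X27.763 Y30.131
G1 X29.028 Y34.024
M5
G00 X0.000 Y0.000

viewBox `0 0 163.733 121.932` with mm width/height → 1 unit = 1 mm. Flip: y_m = 121.932 − y_svg.

**Shape 1** — `<circle>` circle, stroke `#ff00ff` → score (S437, F2230). Machine vertices: (29.028,34.024) → (27.763,37.917) → (24.452,40.323) → (20.358,40.323) → (17.047,37.917) → (15.782,34.024) → (17.047,30.131) → (20.358,27.725) → (24.452,27.725) → (27.763,30.131) → (29.028,34.024). Closed: final G1 returns to the first vertex.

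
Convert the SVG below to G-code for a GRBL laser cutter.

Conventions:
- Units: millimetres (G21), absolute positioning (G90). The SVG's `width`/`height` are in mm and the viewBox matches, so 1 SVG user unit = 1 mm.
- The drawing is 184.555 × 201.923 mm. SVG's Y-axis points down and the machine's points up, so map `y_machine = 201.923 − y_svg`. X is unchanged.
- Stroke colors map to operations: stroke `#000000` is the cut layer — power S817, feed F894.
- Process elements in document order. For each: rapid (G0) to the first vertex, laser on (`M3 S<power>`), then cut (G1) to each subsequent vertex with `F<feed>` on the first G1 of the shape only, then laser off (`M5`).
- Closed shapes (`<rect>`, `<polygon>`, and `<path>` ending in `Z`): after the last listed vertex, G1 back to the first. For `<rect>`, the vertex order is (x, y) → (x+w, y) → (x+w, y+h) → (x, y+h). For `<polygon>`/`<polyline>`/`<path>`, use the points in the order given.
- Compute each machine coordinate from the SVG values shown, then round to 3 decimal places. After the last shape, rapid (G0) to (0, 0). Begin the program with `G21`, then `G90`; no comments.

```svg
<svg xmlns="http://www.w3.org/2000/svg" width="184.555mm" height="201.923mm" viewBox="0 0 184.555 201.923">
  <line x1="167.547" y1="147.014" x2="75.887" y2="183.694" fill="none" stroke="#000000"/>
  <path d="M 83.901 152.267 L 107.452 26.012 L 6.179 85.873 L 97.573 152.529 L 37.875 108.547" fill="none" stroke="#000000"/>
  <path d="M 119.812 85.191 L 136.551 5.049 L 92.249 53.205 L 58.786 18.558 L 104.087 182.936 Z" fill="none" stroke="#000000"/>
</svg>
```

G21
G90
G0 X167.547 Y54.909
M3 S817
G1 X75.887 Y18.229 F894
M5
G0 X83.901 Y49.656
M3 S817
G1 X107.452 Y175.911 F894
G1 X6.179 Y116.050
G1 X97.573 Y49.394
G1 X37.875 Y93.376
M5
G0 X119.812 Y116.732
M3 S817
G1 X136.551 Y196.874 F894
G1 X92.249 Y148.718
G1 X58.786 Y183.365
G1 X104.087 Y18.987
G1 X119.812 Y116.732
M5
G0 X0.000 Y0.000

Since the viewBox matches the mm dimensions, user units are millimetres directly. The only transform is the Y-flip y_m = 201.923 − y_svg.

Shape 1 is a line segment drawn with `<line>`. Its stroke #000000 means cut at S817, F894. After flipping Y the toolpath is (167.547,54.909) → (75.887,18.229).

Shape 2 is a open polyline drawn with `<path>`. Its stroke #000000 means cut at S817, F894. After flipping Y the toolpath is (83.901,49.656) → (107.452,175.911) → (6.179,116.050) → (97.573,49.394) → (37.875,93.376).

Shape 3 is a closed polygon drawn with `<path>`. Its stroke #000000 means cut at S817, F894. After flipping Y the toolpath is (119.812,116.732) → (136.551,196.874) → (92.249,148.718) → (58.786,183.365) → (104.087,18.987) → (119.812,116.732), returning to the start.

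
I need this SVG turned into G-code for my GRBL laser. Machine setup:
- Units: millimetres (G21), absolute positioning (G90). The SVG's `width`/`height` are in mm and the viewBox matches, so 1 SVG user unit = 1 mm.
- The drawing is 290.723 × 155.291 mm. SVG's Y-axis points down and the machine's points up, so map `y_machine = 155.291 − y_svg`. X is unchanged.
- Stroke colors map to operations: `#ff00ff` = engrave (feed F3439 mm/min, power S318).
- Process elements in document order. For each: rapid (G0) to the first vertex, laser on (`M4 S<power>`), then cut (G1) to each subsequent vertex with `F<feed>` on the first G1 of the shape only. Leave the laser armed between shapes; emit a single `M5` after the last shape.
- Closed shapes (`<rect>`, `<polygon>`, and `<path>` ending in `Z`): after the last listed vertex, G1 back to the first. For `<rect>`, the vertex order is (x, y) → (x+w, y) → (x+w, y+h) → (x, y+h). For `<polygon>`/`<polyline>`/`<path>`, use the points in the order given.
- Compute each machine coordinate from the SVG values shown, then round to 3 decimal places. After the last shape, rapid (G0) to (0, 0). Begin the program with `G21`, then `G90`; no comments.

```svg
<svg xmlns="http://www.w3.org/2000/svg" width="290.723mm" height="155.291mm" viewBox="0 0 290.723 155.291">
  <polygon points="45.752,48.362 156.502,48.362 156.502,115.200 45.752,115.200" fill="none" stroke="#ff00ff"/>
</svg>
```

viewBox `0 0 290.723 155.291` with mm width/height → 1 unit = 1 mm. Flip: y_m = 155.291 − y_svg.

**Shape 1** — `<polygon>` rectangle, stroke `#ff00ff` → engrave (S318, F3439). Machine vertices: (45.752,106.929) → (156.502,106.929) → (156.502,40.091) → (45.752,40.091) → (45.752,106.929). Closed: final G1 returns to the first vertex.

G21
G90
G0 X45.752 Y106.929
M4 S318
G1 X156.502 Y106.929 F3439
G1 X156.502 Y40.091
G1 X45.752 Y40.091
G1 X45.752 Y106.929
M5
G0 X0.000 Y0.000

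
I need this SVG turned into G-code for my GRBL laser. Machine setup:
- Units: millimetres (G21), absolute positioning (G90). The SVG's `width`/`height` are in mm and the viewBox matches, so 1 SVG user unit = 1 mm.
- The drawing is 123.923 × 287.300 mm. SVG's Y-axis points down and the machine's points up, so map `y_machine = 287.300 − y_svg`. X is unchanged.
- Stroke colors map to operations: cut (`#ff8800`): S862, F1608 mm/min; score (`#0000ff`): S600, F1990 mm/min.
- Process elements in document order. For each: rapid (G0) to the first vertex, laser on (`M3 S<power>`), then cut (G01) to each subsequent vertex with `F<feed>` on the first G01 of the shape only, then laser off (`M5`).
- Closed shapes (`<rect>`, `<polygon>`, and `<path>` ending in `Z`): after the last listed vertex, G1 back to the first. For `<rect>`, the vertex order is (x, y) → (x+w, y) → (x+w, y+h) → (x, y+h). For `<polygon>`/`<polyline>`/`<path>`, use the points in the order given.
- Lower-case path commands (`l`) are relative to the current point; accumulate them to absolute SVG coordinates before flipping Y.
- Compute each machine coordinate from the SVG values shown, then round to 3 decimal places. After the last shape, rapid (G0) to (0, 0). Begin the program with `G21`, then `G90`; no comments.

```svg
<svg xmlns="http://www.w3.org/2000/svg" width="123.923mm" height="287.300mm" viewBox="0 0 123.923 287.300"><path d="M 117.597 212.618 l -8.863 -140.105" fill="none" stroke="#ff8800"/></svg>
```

G21
G90
G0 X117.597 Y74.682
M3 S862
G01 X108.734 Y214.787 F1608
M5
G0 X0.000 Y0.000

Since the viewBox matches the mm dimensions, user units are millimetres directly. The only transform is the Y-flip y_m = 287.300 − y_svg.

Shape 1 is a line segment drawn with `<path>`. Its stroke #ff8800 means cut at S862, F1608. After flipping Y the toolpath is (117.597,74.682) → (108.734,214.787).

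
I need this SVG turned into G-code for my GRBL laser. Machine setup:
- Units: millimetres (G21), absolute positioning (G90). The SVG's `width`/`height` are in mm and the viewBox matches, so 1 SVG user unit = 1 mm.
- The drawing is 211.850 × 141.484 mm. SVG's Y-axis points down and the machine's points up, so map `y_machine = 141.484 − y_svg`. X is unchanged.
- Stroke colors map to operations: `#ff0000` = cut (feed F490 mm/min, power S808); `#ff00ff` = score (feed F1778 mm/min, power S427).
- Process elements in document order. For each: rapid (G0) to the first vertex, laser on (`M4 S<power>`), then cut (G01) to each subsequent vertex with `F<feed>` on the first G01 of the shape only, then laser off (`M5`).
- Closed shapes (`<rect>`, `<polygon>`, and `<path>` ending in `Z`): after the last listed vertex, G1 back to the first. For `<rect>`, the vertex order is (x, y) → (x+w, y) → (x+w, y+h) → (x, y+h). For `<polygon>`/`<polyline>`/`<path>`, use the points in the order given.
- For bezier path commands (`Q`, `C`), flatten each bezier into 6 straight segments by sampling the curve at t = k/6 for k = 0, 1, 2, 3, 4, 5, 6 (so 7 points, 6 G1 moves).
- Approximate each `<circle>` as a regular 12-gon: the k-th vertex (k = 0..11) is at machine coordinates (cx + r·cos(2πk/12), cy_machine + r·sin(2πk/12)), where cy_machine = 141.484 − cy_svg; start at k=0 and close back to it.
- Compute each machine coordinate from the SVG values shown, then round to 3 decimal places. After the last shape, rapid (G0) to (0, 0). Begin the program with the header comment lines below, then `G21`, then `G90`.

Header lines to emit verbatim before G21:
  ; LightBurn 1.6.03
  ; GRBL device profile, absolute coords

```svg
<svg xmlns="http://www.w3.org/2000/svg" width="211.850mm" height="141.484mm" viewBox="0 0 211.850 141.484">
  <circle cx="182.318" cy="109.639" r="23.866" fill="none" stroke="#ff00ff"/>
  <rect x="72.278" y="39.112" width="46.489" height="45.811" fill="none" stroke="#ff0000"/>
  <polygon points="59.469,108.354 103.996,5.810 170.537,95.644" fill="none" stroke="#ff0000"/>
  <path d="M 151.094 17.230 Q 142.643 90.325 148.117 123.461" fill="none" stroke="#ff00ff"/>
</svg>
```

; LightBurn 1.6.03
; GRBL device profile, absolute coords
G21
G90
G0 X206.184 Y31.845
M4 S427
G01 X202.987 Y43.778 F1778
G01 X194.251 Y52.514
G01 X182.318 Y55.711
G01 X170.385 Y52.514
G01 X161.649 Y43.778
G01 X158.452 Y31.845
G01 X161.649 Y19.912
G01 X170.385 Y11.176
G01 X182.318 Y7.979
G01 X194.251 Y11.176
G01 X202.987 Y19.912
G01 X206.184 Y31.845
M5
G0 X72.278 Y102.372
M4 S808
G01 X118.767 Y102.372 F490
G01 X118.767 Y56.561
G01 X72.278 Y56.561
G01 X72.278 Y102.372
M5
G0 X59.469 Y33.130
M4 S808
G01 X103.996 Y135.674 F490
G01 X170.537 Y45.840
G01 X59.469 Y33.130
M5
G0 X151.094 Y124.254
M4 S427
G01 X148.664 Y100.999 F1778
G01 X147.007 Y79.964
G01 X146.124 Y61.149
G01 X146.015 Y44.554
G01 X146.679 Y30.178
G01 X148.117 Y18.023
M5
G0 X0.000 Y0.000

Since the viewBox matches the mm dimensions, user units are millimetres directly. The only transform is the Y-flip y_m = 141.484 − y_svg.

Shape 1 is a circle drawn with `<circle>`. Its stroke #ff00ff means score at S427, F1778. After flipping Y the toolpath is (206.184,31.845) → (202.987,43.778) → (194.251,52.514) → (182.318,55.711) → (170.385,52.514) → (161.649,43.778) → (158.452,31.845) → (161.649,19.912) → (170.385,11.176) → (182.318,7.979) → (194.251,11.176) → (202.987,19.912) → (206.184,31.845), returning to the start.

Shape 2 is a rectangle drawn with `<rect>`. Its stroke #ff0000 means cut at S808, F490. After flipping Y the toolpath is (72.278,102.372) → (118.767,102.372) → (118.767,56.561) → (72.278,56.561) → (72.278,102.372), returning to the start.

Shape 3 is a regular polygon drawn with `<polygon>`. Its stroke #ff0000 means cut at S808, F490. After flipping Y the toolpath is (59.469,33.130) → (103.996,135.674) → (170.537,45.840) → (59.469,33.130), returning to the start.

Shape 4 is a quadratic bezier drawn with `<path>`. Its stroke #ff00ff means score at S427, F1778. After flipping Y the toolpath is (151.094,124.254) → (148.664,100.999) → (147.007,79.964) → (146.124,61.149) → (146.015,44.554) → (146.679,30.178) → (148.117,18.023).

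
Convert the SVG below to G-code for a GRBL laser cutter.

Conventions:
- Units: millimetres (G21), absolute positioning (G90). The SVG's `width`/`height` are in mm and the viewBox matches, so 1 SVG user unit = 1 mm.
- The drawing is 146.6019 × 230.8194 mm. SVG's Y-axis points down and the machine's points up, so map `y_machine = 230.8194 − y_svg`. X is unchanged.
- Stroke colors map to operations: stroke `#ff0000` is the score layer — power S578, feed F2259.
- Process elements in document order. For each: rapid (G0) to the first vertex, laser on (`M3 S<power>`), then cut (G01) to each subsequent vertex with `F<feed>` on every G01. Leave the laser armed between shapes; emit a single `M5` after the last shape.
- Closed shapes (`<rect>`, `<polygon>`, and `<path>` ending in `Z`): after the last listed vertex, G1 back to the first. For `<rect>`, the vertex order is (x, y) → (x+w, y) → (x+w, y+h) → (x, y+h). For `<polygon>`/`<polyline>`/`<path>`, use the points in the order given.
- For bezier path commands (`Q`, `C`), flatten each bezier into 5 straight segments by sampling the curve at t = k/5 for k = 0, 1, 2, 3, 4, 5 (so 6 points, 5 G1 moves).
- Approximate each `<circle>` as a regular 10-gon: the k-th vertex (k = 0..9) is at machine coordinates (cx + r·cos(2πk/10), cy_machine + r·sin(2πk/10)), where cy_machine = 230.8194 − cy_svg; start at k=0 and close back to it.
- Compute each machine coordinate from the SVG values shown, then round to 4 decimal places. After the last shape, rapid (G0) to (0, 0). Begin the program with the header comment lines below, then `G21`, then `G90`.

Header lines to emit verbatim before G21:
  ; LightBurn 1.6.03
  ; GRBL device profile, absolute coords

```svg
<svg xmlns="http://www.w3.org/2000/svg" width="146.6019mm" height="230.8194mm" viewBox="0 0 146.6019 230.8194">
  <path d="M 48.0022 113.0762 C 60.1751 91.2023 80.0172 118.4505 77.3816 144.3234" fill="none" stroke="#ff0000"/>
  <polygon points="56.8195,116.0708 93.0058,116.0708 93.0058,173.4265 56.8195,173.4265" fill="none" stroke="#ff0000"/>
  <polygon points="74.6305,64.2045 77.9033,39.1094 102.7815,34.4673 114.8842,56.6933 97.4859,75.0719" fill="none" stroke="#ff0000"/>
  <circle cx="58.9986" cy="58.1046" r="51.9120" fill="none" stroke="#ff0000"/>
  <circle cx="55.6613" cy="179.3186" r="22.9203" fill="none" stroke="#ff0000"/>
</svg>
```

; LightBurn 1.6.03
; GRBL device profile, absolute coords
G21
G90
G0 X48.0022 Y117.7432
M3 S578
G01 X55.9851 Y125.3769 F2259
G01 X64.3615 Y123.6451 F2259
G01 X71.6844 Y114.9718 F2259
G01 X76.5068 Y101.7808 F2259
G01 X77.3816 Y86.4960 F2259
G0 X56.8195 Y114.7486
M3 S578
G01 X93.0058 Y114.7486 F2259
G01 X93.0058 Y57.3929 F2259
G01 X56.8195 Y57.3929 F2259
G01 X56.8195 Y114.7486 F2259
G0 X74.6305 Y166.6149
M3 S578
G01 X77.9033 Y191.7100 F2259
G01 X102.7815 Y196.3521 F2259
G01 X114.8842 Y174.1261 F2259
G01 X97.4859 Y155.7475 F2259
G01 X74.6305 Y166.6149 F2259
G0 X110.9106 Y172.7148
M3 S578
G01 X100.9963 Y203.2279 F2259
G01 X75.0403 Y222.0860 F2259
G01 X42.9569 Y222.0860 F2259
G01 X17.0009 Y203.2279 F2259
G01 X7.0866 Y172.7148 F2259
G01 X17.0009 Y142.2017 F2259
G01 X42.9569 Y123.3436 F2259
G01 X75.0403 Y123.3436 F2259
G01 X100.9963 Y142.2017 F2259
G01 X110.9106 Y172.7148 F2259
G0 X78.5816 Y51.5008
M3 S578
G01 X74.2042 Y64.9730 F2259
G01 X62.7441 Y73.2993 F2259
G01 X48.5785 Y73.2993 F2259
G01 X37.1184 Y64.9730 F2259
G01 X32.7410 Y51.5008 F2259
G01 X37.1184 Y38.0286 F2259
G01 X48.5785 Y29.7023 F2259
G01 X62.7441 Y29.7023 F2259
G01 X74.2042 Y38.0286 F2259
G01 X78.5816 Y51.5008 F2259
M5
G0 X0.0000 Y0.0000

viewBox `0 0 146.6019 230.8194` with mm width/height → 1 unit = 1 mm. Flip: y_m = 230.8194 − y_svg.

**Shape 1** — `<path>` cubic bezier, stroke `#ff0000` → score (S578, F2259). Control points (SVG): P0=(48.0022,113.0762), P1=(60.1751,91.2023), P2=(80.0172,118.4505), P3=(77.3816,144.3234); sampled at t=k/5. Machine vertices: (48.0022,117.7432) → (55.9851,125.3769) → (64.3615,123.6451) → (71.6844,114.9718) → (76.5068,101.7808) → (77.3816,86.4960). Open path.

**Shape 2** — `<polygon>` rectangle, stroke `#ff0000` → score (S578, F2259). Machine vertices: (56.8195,114.7486) → (93.0058,114.7486) → (93.0058,57.3929) → (56.8195,57.3929) → (56.8195,114.7486). Closed: final G1 returns to the first vertex.

**Shape 3** — `<polygon>` regular polygon, stroke `#ff0000` → score (S578, F2259). Machine vertices: (74.6305,166.6149) → (77.9033,191.7100) → (102.7815,196.3521) → (114.8842,174.1261) → (97.4859,155.7475) → (74.6305,166.6149). Closed: final G1 returns to the first vertex.

**Shape 4** — `<circle>` circle, stroke `#ff0000` → score (S578, F2259). Machine vertices: (110.9106,172.7148) → (100.9963,203.2279) → (75.0403,222.0860) → (42.9569,222.0860) → (17.0009,203.2279) → (7.0866,172.7148) → (17.0009,142.2017) → (42.9569,123.3436) → (75.0403,123.3436) → (100.9963,142.2017) → (110.9106,172.7148). Closed: final G1 returns to the first vertex.

**Shape 5** — `<circle>` circle, stroke `#ff0000` → score (S578, F2259). Machine vertices: (78.5816,51.5008) → (74.2042,64.9730) → (62.7441,73.2993) → (48.5785,73.2993) → (37.1184,64.9730) → (32.7410,51.5008) → (37.1184,38.0286) → (48.5785,29.7023) → (62.7441,29.7023) → (74.2042,38.0286) → (78.5816,51.5008). Closed: final G1 returns to the first vertex.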